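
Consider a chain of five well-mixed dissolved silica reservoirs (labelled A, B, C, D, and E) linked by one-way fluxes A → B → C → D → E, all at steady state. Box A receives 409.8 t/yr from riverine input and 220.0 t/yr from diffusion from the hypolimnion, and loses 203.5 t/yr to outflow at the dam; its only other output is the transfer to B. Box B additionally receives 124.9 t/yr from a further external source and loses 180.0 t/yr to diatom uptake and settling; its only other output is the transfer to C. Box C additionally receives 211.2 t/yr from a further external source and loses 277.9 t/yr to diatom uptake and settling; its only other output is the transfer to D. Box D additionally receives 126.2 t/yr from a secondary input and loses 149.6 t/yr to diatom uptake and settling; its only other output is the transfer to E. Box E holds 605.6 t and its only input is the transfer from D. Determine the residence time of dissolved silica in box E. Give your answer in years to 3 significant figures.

2.15 yr

Box A: F(A→B) = (409.8 + 220.0) − 203.5 = 426.30 t/yr.
Box B: F(B→C) = (426.30 + 124.9) − 180.0 = 371.20 t/yr.
Box C: F(C→D) = (371.20 + 211.2) − 277.9 = 304.50 t/yr.
Box D: F(D→E) = (304.50 + 126.2) − 149.6 = 281.10 t/yr.
Box E throughput = its input = 281.10 t/yr; τ = 605.6 / 281.10 = 2.154 yr.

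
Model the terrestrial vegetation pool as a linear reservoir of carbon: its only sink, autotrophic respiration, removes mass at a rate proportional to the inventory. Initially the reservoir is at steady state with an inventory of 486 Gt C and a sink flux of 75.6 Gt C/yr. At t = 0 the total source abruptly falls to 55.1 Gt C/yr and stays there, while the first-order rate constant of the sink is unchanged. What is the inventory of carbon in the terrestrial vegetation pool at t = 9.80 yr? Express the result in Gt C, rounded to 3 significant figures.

383 Gt C

τ = M₀/F₀ = 486/75.6 = 6.429 yr; rate constant k = 1/τ.
New steady state M_∞ = F₁/k = F₁·τ = 55.1 × 6.429 = 354.21 Gt C.
M(t) = M_∞ + (M₀ − M_∞)·e^(−t/τ); t/τ = 9.80/6.429 = 1.524, so e^(−t/τ) = 0.2177.
M(t) = 354.21 + 131.8 × 0.2177 = 382.91 Gt C.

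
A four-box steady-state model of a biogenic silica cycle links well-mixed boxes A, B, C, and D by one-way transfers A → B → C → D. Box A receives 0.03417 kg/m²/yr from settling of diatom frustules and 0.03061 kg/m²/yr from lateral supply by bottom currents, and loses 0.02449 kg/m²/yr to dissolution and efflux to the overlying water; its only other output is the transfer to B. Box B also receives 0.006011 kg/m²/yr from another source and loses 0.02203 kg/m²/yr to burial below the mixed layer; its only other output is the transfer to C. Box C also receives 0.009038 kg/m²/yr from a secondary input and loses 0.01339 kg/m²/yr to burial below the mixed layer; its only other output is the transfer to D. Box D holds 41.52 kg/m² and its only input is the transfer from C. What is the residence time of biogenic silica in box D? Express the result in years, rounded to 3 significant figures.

2080 yr

Box A: F(A→B) = (0.03417 + 0.03061) − 0.02449 = 0.040290 kg/m²/yr.
Box B: F(B→C) = (0.040290 + 0.006011) − 0.02203 = 0.024271 kg/m²/yr.
Box C: F(C→D) = (0.024271 + 0.009038) − 0.01339 = 0.019919 kg/m²/yr.
Box D throughput = its input = 0.019919 kg/m²/yr; τ = 41.52 / 0.019919 = 2084 yr.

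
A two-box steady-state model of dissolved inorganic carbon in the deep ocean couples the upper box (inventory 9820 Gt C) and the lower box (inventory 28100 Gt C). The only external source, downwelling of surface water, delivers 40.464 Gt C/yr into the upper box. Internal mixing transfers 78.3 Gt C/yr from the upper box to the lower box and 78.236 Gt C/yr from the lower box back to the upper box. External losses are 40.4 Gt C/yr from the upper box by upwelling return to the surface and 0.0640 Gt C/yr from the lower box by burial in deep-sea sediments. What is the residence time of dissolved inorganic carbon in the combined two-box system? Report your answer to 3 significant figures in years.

937 yr

Treat the two boxes together as one reservoir: the mixing fluxes between them are internal recycling, so τ = ΣM / Σ(external losses).
M_total = 9820 + 28100 = 37920 Gt C.
ΣF_external_out = 40.4 + 0.0640 = 40.464 Gt C/yr.
τ = M_total / ΣF_ext = 37920 / 40.464 = 937.1 yr.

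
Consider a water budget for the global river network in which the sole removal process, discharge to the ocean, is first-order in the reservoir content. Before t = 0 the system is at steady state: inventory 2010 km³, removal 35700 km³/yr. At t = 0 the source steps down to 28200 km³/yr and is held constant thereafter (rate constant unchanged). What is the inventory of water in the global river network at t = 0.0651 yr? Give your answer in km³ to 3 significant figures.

τ = M₀/F₀ = 2010/35700 = 0.05630 yr; rate constant k = 1/τ.
New steady state M_∞ = F₁/k = F₁·τ = 28200 × 0.05630 = 1587.7 km³.
M(t) = M_∞ + (M₀ − M_∞)·e^(−t/τ); t/τ = 0.0651/0.05630 = 1.156, so e^(−t/τ) = 0.3147.
M(t) = 1587.7 + 422.3 × 0.3147 = 1720.6 km³.

1720 km³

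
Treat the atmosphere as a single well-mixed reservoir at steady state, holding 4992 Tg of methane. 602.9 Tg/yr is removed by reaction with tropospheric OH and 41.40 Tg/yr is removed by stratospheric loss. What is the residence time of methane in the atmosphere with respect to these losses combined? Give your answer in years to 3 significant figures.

Total removal = 602.9 + 41.40 = 644.30 Tg/yr.
τ = M / ΣF_out = 4992 / 644.30 = 7.748 yr.

7.75 yr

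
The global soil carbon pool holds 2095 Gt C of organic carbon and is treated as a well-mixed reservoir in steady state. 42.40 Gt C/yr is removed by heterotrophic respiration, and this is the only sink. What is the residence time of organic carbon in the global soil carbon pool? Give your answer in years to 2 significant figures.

49 yr

τ = M / F = 2095 / 42.40 = 49.41 yr.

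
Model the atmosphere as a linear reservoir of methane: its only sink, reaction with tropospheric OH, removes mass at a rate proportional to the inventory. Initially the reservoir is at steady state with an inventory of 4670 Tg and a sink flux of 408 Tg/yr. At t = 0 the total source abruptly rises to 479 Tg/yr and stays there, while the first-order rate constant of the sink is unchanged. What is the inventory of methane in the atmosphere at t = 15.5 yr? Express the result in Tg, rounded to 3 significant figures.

The sink rate constant is k = F₀/M₀ = 408/4670 = 0.08737 yr⁻¹.
Solving dM/dt = F₁ − kM with M(0) = M₀ gives M(t) = F₁/k + (M₀ − F₁/k)·e^(−kt).
F₁/k = 479/0.08737 = 5482.7 Tg; kt = 0.08737 × 15.5 = 1.354, e^(−kt) = 0.2582.
M(15.5) = 5482.7 + (4670 − 5482.7) × 0.2582 = 5482.7 − 209.8 = 5272.9 Tg.

5270 Tg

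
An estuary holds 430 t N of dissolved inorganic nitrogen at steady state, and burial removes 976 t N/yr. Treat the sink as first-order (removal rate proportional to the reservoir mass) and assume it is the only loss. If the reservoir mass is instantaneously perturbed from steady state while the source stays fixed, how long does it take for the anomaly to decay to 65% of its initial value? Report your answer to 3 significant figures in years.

0.190 yr

For a linear reservoir the anomaly decays as exp(−t/τ) with τ = M/F = 430/976 = 0.4406 yr.
exp(−t/τ) = 0.65 ⇒ t = −τ ln(0.65) = 0.4406 × 0.4308 = 0.1898 yr.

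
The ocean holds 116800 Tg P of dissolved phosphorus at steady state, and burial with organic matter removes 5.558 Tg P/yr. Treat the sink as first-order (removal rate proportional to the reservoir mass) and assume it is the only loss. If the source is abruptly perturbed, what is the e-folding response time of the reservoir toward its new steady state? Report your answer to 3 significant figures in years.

For a linear reservoir the response time equals the residence time τ = M/F.
τ = 116800 / 5.558 = 21010 yr.

21000 yr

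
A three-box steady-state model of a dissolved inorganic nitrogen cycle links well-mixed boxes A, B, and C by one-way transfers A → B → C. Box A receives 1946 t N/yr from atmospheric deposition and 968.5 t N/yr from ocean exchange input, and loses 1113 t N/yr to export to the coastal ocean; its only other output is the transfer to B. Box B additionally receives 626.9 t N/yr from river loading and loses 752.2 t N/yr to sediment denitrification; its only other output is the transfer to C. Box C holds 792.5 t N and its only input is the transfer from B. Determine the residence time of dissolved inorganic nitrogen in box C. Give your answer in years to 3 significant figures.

0.473 yr

Box A: F(A→B) = (1946 + 968.5) − 1113 = 1801.5 t N/yr.
Box B: F(B→C) = (1801.5 + 626.9) − 752.2 = 1676.2 t N/yr.
Box C throughput = its input = 1676.2 t N/yr; τ = 792.5 / 1676.2 = 0.4728 yr.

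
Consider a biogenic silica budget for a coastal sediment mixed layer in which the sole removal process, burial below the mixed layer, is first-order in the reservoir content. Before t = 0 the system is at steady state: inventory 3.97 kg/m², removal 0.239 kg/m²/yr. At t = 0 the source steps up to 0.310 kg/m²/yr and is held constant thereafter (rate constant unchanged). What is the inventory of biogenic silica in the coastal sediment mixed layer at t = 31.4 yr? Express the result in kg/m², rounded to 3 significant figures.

Residence time τ = M₀/F₀ = 16.61 yr. The eventual steady state is M_∞ = M₀·(F₁/F₀) = 3.97 × 0.310/0.239 = 5.1494 kg/m².
The anomaly ΔM(t) = M(t) − M_∞ decays as ΔM₀·e^(−t/τ) with ΔM₀ = 3.97 − 5.1494 = −1.179 kg/m².
At t = 31.4 yr, e^(−t/τ) = e^(−1.890) = 0.1510, so ΔM = −0.1781 kg/m² and M = 5.1494 − 0.1781 = 4.9713 kg/m².

4.97 kg/m²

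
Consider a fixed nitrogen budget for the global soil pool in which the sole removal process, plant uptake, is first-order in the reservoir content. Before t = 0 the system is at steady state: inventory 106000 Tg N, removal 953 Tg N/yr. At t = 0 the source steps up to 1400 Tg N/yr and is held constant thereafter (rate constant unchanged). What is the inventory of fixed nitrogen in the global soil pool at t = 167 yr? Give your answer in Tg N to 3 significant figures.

145000 Tg N

The sink rate constant is k = F₀/M₀ = 953/106000 = 0.008991 yr⁻¹.
Solving dM/dt = F₁ − kM with M(0) = M₀ gives M(t) = F₁/k + (M₀ − F₁/k)·e^(−kt).
F₁/k = 1400/0.008991 = 155720 Tg N; kt = 0.008991 × 167 = 1.501, e^(−kt) = 0.2228.
M(167) = 155720 + (106000 − 155720) × 0.2228 = 155720 − 11080 = 144640 Tg N.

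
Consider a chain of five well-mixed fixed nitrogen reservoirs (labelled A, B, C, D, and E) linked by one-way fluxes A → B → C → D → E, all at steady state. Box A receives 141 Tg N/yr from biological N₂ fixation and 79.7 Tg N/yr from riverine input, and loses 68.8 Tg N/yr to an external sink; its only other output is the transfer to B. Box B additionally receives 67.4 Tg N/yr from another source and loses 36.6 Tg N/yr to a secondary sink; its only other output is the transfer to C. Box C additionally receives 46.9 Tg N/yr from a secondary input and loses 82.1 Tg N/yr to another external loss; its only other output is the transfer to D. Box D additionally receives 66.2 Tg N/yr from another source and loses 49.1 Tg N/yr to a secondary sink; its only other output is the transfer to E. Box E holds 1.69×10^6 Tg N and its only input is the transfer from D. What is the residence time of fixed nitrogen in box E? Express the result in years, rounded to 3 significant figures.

10300 yr

Box A: F(A→B) = (141 + 79.7) − 68.8 = 151.90 Tg N/yr.
Box B: F(B→C) = (151.90 + 67.4) − 36.6 = 182.70 Tg N/yr.
Box C: F(C→D) = (182.70 + 46.9) − 82.1 = 147.50 Tg N/yr.
Box D: F(D→E) = (147.50 + 66.2) − 49.1 = 164.60 Tg N/yr.
Box E throughput = its input = 164.60 Tg N/yr; τ = 1.69×10^6 / 164.60 = 10270 yr.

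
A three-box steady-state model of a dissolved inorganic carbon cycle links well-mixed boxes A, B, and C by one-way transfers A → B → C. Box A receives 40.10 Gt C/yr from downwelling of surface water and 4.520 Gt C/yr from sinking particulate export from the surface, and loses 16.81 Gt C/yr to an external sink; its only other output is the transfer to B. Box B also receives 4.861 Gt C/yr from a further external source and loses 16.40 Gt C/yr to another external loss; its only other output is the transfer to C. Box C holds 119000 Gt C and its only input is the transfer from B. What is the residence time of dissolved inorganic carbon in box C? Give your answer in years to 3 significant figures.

7310 yr

Box A: F(A→B) = (40.10 + 4.520) − 16.81 = 27.810 Gt C/yr.
Box B: F(B→C) = (27.810 + 4.861) − 16.40 = 16.271 Gt C/yr.
Box C throughput = its input = 16.271 Gt C/yr; τ = 119000 / 16.271 = 7314 yr.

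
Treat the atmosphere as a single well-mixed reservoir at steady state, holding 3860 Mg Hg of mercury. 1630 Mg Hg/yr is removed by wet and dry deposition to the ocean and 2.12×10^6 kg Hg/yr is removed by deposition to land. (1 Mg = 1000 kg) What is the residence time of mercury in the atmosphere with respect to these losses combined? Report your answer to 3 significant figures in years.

Convert the deposition to land flux: 2.12×10^6 kg Hg/yr = 2120 Mg Hg/yr.
Total removal = 1630 + 2120 = 3750.0 Mg Hg/yr.
τ = M / ΣF_out = 3860 / 3750.0 = 1.029 yr.

1.03 yr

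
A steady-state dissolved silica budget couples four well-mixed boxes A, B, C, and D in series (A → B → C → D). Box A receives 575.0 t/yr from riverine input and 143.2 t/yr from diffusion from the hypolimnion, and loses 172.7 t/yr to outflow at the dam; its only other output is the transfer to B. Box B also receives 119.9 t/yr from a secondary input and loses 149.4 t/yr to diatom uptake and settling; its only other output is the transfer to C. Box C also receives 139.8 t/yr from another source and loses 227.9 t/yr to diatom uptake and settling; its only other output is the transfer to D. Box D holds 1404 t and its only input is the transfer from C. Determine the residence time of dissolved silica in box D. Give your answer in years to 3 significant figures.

Box A: F(A→B) = (575.0 + 143.2) − 172.7 = 545.50 t/yr.
Box B: F(B→C) = (545.50 + 119.9) − 149.4 = 516.00 t/yr.
Box C: F(C→D) = (516.00 + 139.8) − 227.9 = 427.90 t/yr.
Box D throughput = its input = 427.90 t/yr; τ = 1404 / 427.90 = 3.281 yr.

3.28 yr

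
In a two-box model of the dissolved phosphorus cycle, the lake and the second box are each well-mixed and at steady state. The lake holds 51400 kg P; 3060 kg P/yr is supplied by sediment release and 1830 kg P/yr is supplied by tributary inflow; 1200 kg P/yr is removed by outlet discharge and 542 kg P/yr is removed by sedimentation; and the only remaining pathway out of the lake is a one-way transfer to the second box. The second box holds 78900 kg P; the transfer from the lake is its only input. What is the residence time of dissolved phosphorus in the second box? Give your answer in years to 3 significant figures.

25.1 yr

Balance the lake: ΣF_in = 3060 + 1830 = 4890.0 kg P/yr.
Transfer to the second box = ΣF_in − (1200 + 542) = 3148.0 kg P/yr.
At steady state the output of the second box equals its input, 3148.0 kg P/yr.
τ = M / F = 78900 / 3148.0 = 25.06 yr.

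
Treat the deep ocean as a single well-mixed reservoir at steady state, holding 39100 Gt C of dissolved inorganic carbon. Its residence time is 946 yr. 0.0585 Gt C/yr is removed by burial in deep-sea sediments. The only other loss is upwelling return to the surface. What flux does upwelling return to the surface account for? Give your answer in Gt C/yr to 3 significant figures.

Total removal F = M/τ = 39100 / 946 = 41.33 Gt C/yr.
Upwelling return to the surface = F − (0.0585) = 41.33 − 0.05850 = 41.27 Gt C/yr.

41.3 Gt C/yr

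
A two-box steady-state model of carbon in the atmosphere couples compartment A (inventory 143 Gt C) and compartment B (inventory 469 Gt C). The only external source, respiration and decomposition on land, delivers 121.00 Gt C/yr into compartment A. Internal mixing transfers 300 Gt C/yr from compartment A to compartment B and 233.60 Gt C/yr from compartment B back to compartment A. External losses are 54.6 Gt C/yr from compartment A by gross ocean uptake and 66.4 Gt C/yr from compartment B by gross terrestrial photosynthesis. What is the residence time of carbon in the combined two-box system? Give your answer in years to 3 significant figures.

5.06 yr

For the system as a whole, the A↔B exchange is internal and contributes nothing to the throughput; only the external sinks remove mass.
M_total = 143 + 469 = 612.00 Gt C.
ΣF_external_out = 54.6 + 66.4 = 121.00 Gt C/yr.
τ = M_total / ΣF_ext = 612.00 / 121.00 = 5.058 yr.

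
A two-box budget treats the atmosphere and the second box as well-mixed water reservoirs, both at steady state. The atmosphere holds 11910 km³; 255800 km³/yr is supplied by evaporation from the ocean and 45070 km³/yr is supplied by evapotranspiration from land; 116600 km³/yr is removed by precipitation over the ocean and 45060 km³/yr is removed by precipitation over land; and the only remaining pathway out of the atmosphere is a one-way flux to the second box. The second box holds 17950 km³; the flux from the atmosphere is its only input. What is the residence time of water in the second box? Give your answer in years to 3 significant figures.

0.129 yr

Balance the atmosphere: ΣF_in = 255800 + 45070 = 300870 km³/yr.
Flux to the second box = ΣF_in − (116600 + 45060) = 139210 km³/yr.
At steady state the output of the second box equals its input, 139210 km³/yr.
τ = M / F = 17950 / 139210 = 0.1289 yr.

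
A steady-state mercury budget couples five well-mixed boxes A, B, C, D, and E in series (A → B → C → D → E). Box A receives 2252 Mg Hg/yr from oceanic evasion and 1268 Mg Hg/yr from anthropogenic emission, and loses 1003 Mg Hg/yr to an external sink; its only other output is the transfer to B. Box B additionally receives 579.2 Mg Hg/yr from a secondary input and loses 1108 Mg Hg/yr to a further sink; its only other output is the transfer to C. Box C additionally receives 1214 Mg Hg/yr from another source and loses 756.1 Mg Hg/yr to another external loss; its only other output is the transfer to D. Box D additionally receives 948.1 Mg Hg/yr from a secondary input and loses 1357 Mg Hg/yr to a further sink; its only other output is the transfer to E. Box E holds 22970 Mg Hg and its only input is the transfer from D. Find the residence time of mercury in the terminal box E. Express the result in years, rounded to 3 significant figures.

11.3 yr

Box A: F(A→B) = (2252 + 1268) − 1003 = 2517.0 Mg Hg/yr.
Box B: F(B→C) = (2517.0 + 579.2) − 1108 = 1988.2 Mg Hg/yr.
Box C: F(C→D) = (1988.2 + 1214) − 756.1 = 2446.1 Mg Hg/yr.
Box D: F(D→E) = (2446.1 + 948.1) − 1357 = 2037.2 Mg Hg/yr.
Box E throughput = its input = 2037.2 Mg Hg/yr; τ = 22970 / 2037.2 = 11.28 yr.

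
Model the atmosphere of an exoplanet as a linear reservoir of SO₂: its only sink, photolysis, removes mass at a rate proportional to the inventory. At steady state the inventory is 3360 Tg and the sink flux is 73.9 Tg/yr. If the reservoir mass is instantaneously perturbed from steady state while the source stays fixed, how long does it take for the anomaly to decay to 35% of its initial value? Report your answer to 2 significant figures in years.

48 yr

For a linear reservoir the anomaly decays as exp(−t/τ) with τ = M/F = 3360/73.9 = 45.47 yr.
exp(−t/τ) = 0.35 ⇒ t = −τ ln(0.35) = 45.47 × 1.050 = 47.73 yr.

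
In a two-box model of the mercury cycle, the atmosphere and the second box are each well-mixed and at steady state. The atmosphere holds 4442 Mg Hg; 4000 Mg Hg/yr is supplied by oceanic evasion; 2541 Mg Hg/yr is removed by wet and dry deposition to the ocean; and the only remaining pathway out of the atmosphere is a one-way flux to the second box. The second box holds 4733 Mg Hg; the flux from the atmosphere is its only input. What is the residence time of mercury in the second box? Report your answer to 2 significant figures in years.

3.2 yr

Balance the atmosphere: ΣF_in = 4000.0 Mg Hg/yr.
Flux to the second box = ΣF_in − (2541) = 1459.0 Mg Hg/yr.
At steady state the output of the second box equals its input, 1459.0 Mg Hg/yr.
τ = M / F = 4733 / 1459.0 = 3.244 yr.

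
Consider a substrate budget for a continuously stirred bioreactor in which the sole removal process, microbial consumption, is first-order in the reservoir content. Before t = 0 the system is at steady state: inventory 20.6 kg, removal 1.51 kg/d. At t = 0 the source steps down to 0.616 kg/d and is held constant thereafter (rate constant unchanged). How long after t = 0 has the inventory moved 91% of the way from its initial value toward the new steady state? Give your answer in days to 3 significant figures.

τ = M₀/F₀ = 20.6/1.51 = 13.64 d.
The remaining gap fraction is e^(−t/τ); 91% covered ⇒ e^(−t/τ) = 0.0900.
t = −τ ln(0.0900) = 13.64 × 2.408 = 32.85 d.

32.9 d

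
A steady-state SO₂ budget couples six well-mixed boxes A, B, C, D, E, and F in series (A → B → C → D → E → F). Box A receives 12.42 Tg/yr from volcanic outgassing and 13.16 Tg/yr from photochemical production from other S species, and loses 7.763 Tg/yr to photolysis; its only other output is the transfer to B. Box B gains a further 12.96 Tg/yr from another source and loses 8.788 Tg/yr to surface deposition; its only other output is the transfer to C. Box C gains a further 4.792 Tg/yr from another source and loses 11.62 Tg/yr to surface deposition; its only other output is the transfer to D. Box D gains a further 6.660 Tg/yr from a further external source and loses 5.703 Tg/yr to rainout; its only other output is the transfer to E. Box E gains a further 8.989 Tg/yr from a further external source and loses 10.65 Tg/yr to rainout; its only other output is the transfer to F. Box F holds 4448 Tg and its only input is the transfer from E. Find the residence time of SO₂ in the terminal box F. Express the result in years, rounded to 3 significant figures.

Box A: F(A→B) = (12.42 + 13.16) − 7.763 = 17.817 Tg/yr.
Box B: F(B→C) = (17.817 + 12.96) − 8.788 = 21.989 Tg/yr.
Box C: F(C→D) = (21.989 + 4.792) − 11.62 = 15.161 Tg/yr.
Box D: F(D→E) = (15.161 + 6.660) − 5.703 = 16.118 Tg/yr.
Box E: F(E→F) = (16.118 + 8.989) − 10.65 = 14.457 Tg/yr.
Box F throughput = its input = 14.457 Tg/yr; τ = 4448 / 14.457 = 307.7 yr.

308 yr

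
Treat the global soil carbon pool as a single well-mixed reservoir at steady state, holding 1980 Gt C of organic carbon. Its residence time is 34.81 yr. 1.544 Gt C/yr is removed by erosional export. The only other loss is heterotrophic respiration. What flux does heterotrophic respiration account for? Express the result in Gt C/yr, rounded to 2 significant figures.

Total removal F = M/τ = 1980 / 34.81 = 56.88 Gt C/yr.
Heterotrophic respiration = F − (1.544) = 56.88 − 1.544 = 55.34 Gt C/yr.

55 Gt C/yr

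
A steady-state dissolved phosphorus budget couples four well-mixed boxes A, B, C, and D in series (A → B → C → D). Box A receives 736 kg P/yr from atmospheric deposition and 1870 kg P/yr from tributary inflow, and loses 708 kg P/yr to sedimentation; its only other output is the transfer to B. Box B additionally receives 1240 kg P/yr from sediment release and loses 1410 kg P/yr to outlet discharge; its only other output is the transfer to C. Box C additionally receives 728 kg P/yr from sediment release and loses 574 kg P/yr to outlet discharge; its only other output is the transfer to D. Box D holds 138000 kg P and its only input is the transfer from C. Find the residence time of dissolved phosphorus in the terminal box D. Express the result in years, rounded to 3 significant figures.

Box A: F(A→B) = (736 + 1870) − 708 = 1898.0 kg P/yr.
Box B: F(B→C) = (1898.0 + 1240) − 1410 = 1728.0 kg P/yr.
Box C: F(C→D) = (1728.0 + 728) − 574 = 1882.0 kg P/yr.
Box D throughput = its input = 1882.0 kg P/yr; τ = 138000 / 1882.0 = 73.33 yr.

73.3 yr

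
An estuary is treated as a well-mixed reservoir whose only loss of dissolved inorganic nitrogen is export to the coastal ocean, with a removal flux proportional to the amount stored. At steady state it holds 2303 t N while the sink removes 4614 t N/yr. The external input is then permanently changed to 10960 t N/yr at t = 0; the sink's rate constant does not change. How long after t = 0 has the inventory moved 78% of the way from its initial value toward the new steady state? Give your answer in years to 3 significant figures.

τ = M₀/F₀ = 2303/4614 = 0.4991 yr.
The remaining gap fraction is e^(−t/τ); 78% covered ⇒ e^(−t/τ) = 0.220.
t = −τ ln(0.220) = 0.4991 × 1.514 = 0.7558 yr.

0.756 yr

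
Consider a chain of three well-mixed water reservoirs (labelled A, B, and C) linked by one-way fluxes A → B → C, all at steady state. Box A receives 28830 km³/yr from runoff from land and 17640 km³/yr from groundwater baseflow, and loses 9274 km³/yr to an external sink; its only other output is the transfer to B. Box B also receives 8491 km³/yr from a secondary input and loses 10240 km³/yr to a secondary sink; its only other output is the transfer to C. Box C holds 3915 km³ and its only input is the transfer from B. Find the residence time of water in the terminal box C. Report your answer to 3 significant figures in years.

0.110 yr

Box A: F(A→B) = (28830 + 17640) − 9274 = 37196 km³/yr.
Box B: F(B→C) = (37196 + 8491) − 10240 = 35447 km³/yr.
Box C throughput = its input = 35447 km³/yr; τ = 3915 / 35447 = 0.1104 yr.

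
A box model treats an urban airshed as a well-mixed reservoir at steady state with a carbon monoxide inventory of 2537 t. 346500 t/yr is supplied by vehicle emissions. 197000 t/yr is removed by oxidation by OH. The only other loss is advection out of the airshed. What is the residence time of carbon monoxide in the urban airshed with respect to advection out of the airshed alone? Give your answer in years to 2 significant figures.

At steady state ΣF_in = ΣF_out.
ΣF_in = 346500 t/yr.
Advection out of the airshed flux = ΣF_in − (197000) = 346500 − 197000 = 149500 t/yr.
τ = M / F = 2537 / 149500 = 0.01697 yr.

0.017 yr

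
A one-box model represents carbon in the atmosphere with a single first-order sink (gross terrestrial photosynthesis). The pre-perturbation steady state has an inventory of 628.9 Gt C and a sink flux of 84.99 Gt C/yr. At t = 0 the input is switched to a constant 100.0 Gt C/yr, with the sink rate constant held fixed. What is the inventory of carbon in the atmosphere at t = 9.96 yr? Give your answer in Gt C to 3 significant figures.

Residence time τ = M₀/F₀ = 7.400 yr. The eventual steady state is M_∞ = M₀·(F₁/F₀) = 628.9 × 100.0/84.99 = 739.97 Gt C.
The anomaly ΔM(t) = M(t) − M_∞ decays as ΔM₀·e^(−t/τ) with ΔM₀ = 628.9 − 739.97 = −111.1 Gt C.
At t = 9.96 yr, e^(−t/τ) = e^(−1.346) = 0.2603, so ΔM = −28.91 Gt C and M = 739.97 − 28.91 = 711.06 Gt C.

711 Gt C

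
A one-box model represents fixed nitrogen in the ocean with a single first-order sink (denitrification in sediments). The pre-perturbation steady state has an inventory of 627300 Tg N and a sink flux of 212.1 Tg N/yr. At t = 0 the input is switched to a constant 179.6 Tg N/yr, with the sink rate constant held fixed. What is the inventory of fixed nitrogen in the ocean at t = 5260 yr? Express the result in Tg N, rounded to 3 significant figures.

The sink rate constant is k = F₀/M₀ = 212.1/627300 = 0.0003381 yr⁻¹.
Solving dM/dt = F₁ − kM with M(0) = M₀ gives M(t) = F₁/k + (M₀ − F₁/k)·e^(−kt).
F₁/k = 179.6/0.0003381 = 531180 Tg N; kt = 0.0003381 × 5260 = 1.778, e^(−kt) = 0.1689.
M(5260) = 531180 + (627300 − 531180) × 0.1689 = 531180 + 16230 = 547410 Tg N.

547000 Tg N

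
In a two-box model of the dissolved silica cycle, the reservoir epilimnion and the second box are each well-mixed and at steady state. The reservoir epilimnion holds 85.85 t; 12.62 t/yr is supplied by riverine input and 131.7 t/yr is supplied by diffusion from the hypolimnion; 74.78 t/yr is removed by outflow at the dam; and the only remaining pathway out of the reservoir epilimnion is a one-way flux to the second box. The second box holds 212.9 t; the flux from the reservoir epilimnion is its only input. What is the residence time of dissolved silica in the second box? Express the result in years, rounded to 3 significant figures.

3.06 yr

Balance the reservoir epilimnion: ΣF_in = 12.62 + 131.7 = 144.32 t/yr.
Flux to the second box = ΣF_in − (74.78) = 69.540 t/yr.
At steady state the output of the second box equals its input, 69.540 t/yr.
τ = M / F = 212.9 / 69.540 = 3.062 yr.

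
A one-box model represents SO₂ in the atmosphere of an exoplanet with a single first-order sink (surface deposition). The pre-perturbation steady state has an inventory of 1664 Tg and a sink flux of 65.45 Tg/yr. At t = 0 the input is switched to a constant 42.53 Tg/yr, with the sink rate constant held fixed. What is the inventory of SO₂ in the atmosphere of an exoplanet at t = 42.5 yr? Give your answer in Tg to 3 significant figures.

1190 Tg

The sink rate constant is k = F₀/M₀ = 65.45/1664 = 0.03933 yr⁻¹.
Solving dM/dt = F₁ − kM with M(0) = M₀ gives M(t) = F₁/k + (M₀ − F₁/k)·e^(−kt).
F₁/k = 42.53/0.03933 = 1081.3 Tg; kt = 0.03933 × 42.5 = 1.672, e^(−kt) = 0.1879.
M(42.5) = 1081.3 + (1664 − 1081.3) × 0.1879 = 1081.3 + 109.5 = 1190.8 Tg.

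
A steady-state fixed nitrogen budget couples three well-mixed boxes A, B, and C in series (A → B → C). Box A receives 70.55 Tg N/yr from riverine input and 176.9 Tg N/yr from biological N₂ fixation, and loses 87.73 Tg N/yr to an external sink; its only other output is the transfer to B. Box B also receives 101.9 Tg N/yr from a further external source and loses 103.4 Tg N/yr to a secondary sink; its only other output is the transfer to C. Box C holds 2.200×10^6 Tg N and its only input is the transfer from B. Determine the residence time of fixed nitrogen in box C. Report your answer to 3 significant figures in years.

Box A: F(A→B) = (70.55 + 176.9) − 87.73 = 159.72 Tg N/yr.
Box B: F(B→C) = (159.72 + 101.9) − 103.4 = 158.22 Tg N/yr.
Box C throughput = its input = 158.22 Tg N/yr; τ = 2.200×10^6 / 158.22 = 13900 yr.

13900 yr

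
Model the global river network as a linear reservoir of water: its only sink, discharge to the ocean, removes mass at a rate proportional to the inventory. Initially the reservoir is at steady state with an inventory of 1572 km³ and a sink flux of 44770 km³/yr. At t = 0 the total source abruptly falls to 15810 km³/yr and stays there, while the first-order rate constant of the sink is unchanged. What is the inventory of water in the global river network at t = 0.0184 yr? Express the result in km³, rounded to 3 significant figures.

1160 km³

Residence time τ = M₀/F₀ = 0.03511 yr. The eventual steady state is M_∞ = M₀·(F₁/F₀) = 1572 × 15810/44770 = 555.13 km³.
The anomaly ΔM(t) = M(t) − M_∞ decays as ΔM₀·e^(−t/τ) with ΔM₀ = 1572 − 555.13 = 1017 km³.
At t = 0.0184 yr, e^(−t/τ) = e^(−0.5240) = 0.5921, so ΔM = 602.1 km³ and M = 555.13 + 602.1 = 1157.3 km³.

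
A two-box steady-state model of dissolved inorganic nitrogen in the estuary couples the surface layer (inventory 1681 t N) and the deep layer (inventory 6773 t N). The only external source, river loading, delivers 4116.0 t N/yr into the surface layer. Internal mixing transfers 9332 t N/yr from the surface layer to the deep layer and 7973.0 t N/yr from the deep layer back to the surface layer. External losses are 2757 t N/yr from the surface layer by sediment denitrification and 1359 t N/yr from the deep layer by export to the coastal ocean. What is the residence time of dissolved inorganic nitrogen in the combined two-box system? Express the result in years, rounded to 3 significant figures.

For the system as a whole, the A↔B exchange is internal and contributes nothing to the throughput; only the external sinks remove mass.
M_total = 1681 + 6773 = 8454.0 t N.
ΣF_external_out = 2757 + 1359 = 4116.0 t N/yr.
τ = M_total / ΣF_ext = 8454.0 / 4116.0 = 2.054 yr.

2.05 yr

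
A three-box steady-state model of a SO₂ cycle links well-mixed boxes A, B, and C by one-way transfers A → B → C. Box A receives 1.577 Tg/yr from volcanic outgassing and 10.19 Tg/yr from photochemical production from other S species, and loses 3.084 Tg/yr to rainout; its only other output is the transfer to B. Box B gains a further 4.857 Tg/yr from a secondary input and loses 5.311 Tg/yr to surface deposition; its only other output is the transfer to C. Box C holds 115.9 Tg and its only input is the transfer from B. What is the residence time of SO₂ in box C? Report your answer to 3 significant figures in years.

Box A: F(A→B) = (1.577 + 10.19) − 3.084 = 8.6830 Tg/yr.
Box B: F(B→C) = (8.6830 + 4.857) − 5.311 = 8.2290 Tg/yr.
Box C throughput = its input = 8.2290 Tg/yr; τ = 115.9 / 8.2290 = 14.08 yr.

14.1 yr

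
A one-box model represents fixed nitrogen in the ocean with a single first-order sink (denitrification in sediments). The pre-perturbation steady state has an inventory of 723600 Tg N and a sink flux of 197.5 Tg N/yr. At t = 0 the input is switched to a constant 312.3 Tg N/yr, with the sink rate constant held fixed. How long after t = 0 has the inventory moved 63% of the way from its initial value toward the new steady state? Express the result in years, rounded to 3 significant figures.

3640 yr

τ = M₀/F₀ = 723600/197.5 = 3664 yr.
The remaining gap fraction is e^(−t/τ); 63% covered ⇒ e^(−t/τ) = 0.370.
t = −τ ln(0.370) = 3664 × 0.9943 = 3643 yr.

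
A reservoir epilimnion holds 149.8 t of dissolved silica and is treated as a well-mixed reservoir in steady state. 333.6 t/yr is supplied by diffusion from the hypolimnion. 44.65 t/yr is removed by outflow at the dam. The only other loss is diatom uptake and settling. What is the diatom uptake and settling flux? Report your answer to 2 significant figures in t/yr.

290 t/yr

At steady state ΣF_in = ΣF_out.
ΣF_in = 333.60 t/yr.
Diatom uptake and settling flux = ΣF_in − (44.65) = 333.60 − 44.65 = 289.0 t/yr.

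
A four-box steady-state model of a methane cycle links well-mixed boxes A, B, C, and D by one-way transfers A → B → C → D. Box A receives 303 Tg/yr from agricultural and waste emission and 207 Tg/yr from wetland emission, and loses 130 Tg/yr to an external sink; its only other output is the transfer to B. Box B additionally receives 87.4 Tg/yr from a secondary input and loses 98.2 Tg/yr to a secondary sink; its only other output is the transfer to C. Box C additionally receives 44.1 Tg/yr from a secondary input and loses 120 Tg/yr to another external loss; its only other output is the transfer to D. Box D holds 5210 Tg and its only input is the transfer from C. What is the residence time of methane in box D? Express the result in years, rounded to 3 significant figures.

17.8 yr

Box A: F(A→B) = (303 + 207) − 130 = 380.00 Tg/yr.
Box B: F(B→C) = (380.00 + 87.4) − 98.2 = 369.20 Tg/yr.
Box C: F(C→D) = (369.20 + 44.1) − 120 = 293.30 Tg/yr.
Box D throughput = its input = 293.30 Tg/yr; τ = 5210 / 293.30 = 17.76 yr.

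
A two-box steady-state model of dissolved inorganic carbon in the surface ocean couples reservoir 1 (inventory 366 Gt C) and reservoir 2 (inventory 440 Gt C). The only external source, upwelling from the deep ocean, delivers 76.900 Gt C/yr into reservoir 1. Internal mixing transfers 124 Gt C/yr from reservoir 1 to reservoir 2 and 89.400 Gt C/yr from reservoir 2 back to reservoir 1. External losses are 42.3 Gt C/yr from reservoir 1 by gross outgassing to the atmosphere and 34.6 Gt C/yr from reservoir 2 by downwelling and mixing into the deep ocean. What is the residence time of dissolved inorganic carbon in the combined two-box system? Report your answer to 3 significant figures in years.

10.5 yr

Residence time in the combined system uses the total inventory and the total *external* removal — internal exchanges between the two boxes cancel.
M_total = 366 + 440 = 806.00 Gt C.
ΣF_external_out = 42.3 + 34.6 = 76.900 Gt C/yr.
τ = M_total / ΣF_ext = 806.00 / 76.900 = 10.48 yr.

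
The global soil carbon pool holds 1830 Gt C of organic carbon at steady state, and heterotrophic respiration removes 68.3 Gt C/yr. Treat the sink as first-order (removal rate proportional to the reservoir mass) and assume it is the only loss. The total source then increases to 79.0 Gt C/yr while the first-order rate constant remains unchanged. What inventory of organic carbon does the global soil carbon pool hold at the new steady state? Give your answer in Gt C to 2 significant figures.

Rate constant k = F/M = 68.3 / 1830 = 0.03732 yr⁻¹.
At the new steady state, source = k·M_new ⇒ M_new = 79.0 / 0.03732 = 2117 Gt C.
(Equivalently M_new = M × F_new/F_old = 1830 × 79.0/68.3.)

2100 Gt C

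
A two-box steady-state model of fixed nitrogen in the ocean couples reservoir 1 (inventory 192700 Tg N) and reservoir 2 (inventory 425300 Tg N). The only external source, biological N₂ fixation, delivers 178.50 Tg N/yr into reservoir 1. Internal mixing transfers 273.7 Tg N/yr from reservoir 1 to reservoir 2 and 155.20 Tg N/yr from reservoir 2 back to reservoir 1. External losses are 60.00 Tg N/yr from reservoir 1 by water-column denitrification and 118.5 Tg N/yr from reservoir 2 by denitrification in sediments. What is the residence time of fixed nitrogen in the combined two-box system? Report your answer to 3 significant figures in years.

Residence time in the combined system uses the total inventory and the total *external* removal — internal exchanges between the two boxes cancel.
M_total = 192700 + 425300 = 618000 Tg N.
ΣF_external_out = 60.00 + 118.5 = 178.50 Tg N/yr.
τ = M_total / ΣF_ext = 618000 / 178.50 = 3462 yr.

3460 yr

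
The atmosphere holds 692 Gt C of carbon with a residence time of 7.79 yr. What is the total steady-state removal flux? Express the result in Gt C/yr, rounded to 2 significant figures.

89 Gt C/yr

F = M / τ = 692 / 7.79 = 88.83 Gt C/yr.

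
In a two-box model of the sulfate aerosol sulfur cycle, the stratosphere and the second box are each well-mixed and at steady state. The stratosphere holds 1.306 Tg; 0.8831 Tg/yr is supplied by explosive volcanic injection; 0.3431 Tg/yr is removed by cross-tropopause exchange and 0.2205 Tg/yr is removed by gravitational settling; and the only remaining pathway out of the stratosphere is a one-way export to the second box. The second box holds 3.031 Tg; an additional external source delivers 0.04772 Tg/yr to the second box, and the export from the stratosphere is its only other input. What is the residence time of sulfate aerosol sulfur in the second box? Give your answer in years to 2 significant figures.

Balance the stratosphere: ΣF_in = 0.88310 Tg/yr.
Export to the second box = ΣF_in − (0.3431 + 0.2205) = 0.31950 Tg/yr.
Total input to the second box = 0.31950 + 0.04772 = 0.36722 Tg/yr; at steady state this equals its total output.
τ = M / F = 3.031 / 0.36722 = 8.254 yr.

8.3 yr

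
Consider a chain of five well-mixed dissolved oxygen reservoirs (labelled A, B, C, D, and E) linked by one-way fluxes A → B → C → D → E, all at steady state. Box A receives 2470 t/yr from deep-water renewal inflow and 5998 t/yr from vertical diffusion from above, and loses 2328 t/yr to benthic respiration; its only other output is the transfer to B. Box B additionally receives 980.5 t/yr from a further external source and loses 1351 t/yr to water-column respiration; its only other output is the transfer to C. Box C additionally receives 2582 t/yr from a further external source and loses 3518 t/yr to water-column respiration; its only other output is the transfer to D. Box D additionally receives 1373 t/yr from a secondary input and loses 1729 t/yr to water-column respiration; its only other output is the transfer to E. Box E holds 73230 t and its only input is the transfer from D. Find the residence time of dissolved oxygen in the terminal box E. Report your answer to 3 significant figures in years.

Box A: F(A→B) = (2470 + 5998) − 2328 = 6140.0 t/yr.
Box B: F(B→C) = (6140.0 + 980.5) − 1351 = 5769.5 t/yr.
Box C: F(C→D) = (5769.5 + 2582) − 3518 = 4833.5 t/yr.
Box D: F(D→E) = (4833.5 + 1373) − 1729 = 4477.5 t/yr.
Box E throughput = its input = 4477.5 t/yr; τ = 73230 / 4477.5 = 16.36 yr.

16.4 yr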